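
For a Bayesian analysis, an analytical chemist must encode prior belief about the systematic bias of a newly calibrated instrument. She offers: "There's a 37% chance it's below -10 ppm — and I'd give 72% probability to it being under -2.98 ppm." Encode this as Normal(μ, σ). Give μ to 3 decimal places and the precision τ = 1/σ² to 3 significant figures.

μ = -7.453, τ = 0.017

The p-quantile of Normal(μ,σ) is μ + z_p·σ, with z_{0.37} = -0.3319 and z_{0.72} = 0.5828.
Eliminate σ: μ = (z₂·x₁ − z₁·x₂)/(z₂ − z₁) = (0.5828·-10 − (-0.3319)·-2.98)/0.9147 = -7.453.
Then σ = (x₂ − x₁)/(z₂ − z₁) = (-2.98 − -10)/0.9147 = 7.675.
Precision τ = 1/σ² = 1/7.675² = 0.017.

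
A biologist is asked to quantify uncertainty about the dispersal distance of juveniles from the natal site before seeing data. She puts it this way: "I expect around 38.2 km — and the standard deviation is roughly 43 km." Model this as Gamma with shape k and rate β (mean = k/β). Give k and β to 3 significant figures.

k ≈ 0.789, β ≈ 0.0207

For Gamma(k, rate β): mean = k/β, variance = k/β², so CV = 1/√k.
CV = SD/mean = 43/38.2 = 1.126, hence k = 1/CV² = 0.789.
Then β = k/mean = 0.789/38.2 = 0.0207.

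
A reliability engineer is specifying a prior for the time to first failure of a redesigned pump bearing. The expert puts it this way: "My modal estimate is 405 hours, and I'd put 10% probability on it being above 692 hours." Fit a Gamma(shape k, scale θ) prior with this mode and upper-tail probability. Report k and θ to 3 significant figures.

Gamma(k,θ) with k>1 has mode (k−1)θ, so θ = 405/(k−1).
Need P(X < 692) = 0.9 with θ tied to k this way. Start at k = 2, θ = 405: P(X<692) ≈ 0.509.
Too low — raise k to concentrate. Iterating converges to k ≈ 7.6.
Then θ = 405/(7.6−1) ≈ 61.4.

k ≈ 7.6, θ ≈ 61.4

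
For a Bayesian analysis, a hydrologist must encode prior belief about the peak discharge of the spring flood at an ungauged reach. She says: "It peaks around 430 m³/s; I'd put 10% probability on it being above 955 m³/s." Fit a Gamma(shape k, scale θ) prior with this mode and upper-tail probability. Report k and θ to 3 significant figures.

Gamma(k,θ) with k>1 has mode (k−1)θ, so θ = 430/(k−1).
Need P(X < 955) = 0.9 with θ tied to k this way. Start at k = 2, θ = 430: P(X<955) ≈ 0.651.
Too low — raise k to concentrate. Iterating converges to k ≈ 4.02.
Then θ = 430/(4.02−1) ≈ 142.

k ≈ 4.02, θ ≈ 142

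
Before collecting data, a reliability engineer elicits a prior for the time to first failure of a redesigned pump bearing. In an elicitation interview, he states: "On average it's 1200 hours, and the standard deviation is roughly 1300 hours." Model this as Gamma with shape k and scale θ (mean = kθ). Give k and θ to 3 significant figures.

For Gamma(k, scale θ): mean = kθ, variance = kθ², so CV = 1/√k.
CV = SD/mean = 1300/1200 = 1.083, hence k = 1/CV² = 0.852.
Then θ = mean/k = 1200/0.852 = 1410.

k ≈ 0.852, θ ≈ 1410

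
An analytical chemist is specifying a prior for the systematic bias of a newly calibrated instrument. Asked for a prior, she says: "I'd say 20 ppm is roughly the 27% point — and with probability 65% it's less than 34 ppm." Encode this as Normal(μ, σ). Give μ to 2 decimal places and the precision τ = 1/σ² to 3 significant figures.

The p-quantile of Normal(μ,σ) is μ + z_p·σ, with z_{0.27} = -0.6128 and z_{0.65} = 0.3853.
Eliminate σ: μ = (z₂·x₁ − z₁·x₂)/(z₂ − z₁) = (0.3853·20 − (-0.6128)·34)/0.9981 = 28.60.
Then σ = (x₂ − x₁)/(z₂ − z₁) = (34 − 20)/0.9981 = 14.03.
Precision τ = 1/σ² = 1/14.03² = 0.00508.

μ = 28.60, τ = 0.00508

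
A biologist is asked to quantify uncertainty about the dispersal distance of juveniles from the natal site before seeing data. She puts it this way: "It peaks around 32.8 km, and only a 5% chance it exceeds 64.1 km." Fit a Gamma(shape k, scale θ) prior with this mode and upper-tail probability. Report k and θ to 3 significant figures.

k ≈ 7.18, θ ≈ 5.31

Gamma(k,θ) with k>1 has mode (k−1)θ, so θ = 32.8/(k−1).
Need P(X < 64.1) = 0.95 with θ tied to k this way. Start at k = 2, θ = 32.8: P(X<64.1) ≈ 0.581.
Too low — raise k to concentrate. Iterating converges to k ≈ 7.18.
Then θ = 32.8/(7.18−1) ≈ 5.31.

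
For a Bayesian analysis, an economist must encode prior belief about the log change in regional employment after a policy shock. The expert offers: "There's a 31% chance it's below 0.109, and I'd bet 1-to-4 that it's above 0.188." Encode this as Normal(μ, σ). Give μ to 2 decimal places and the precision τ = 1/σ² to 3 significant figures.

The p-quantile of Normal(μ,σ) is μ + z_p·σ, with z_{0.31} = -0.4959 and z_{0.8} = 0.8416.
Eliminate σ: μ = (z₂·x₁ − z₁·x₂)/(z₂ − z₁) = (0.8416·0.109 − (-0.4959)·0.188)/1.337 = 0.14.
Then σ = (x₂ − x₁)/(z₂ − z₁) = (0.188 − 0.109)/1.337 = 0.06.
Precision τ = 1/σ² = 1/0.05907² = 287.

μ = 0.14, τ = 287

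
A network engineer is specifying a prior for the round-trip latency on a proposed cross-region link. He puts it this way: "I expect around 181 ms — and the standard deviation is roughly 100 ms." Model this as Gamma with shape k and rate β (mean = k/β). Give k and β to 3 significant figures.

k ≈ 3.28, β ≈ 0.0181

For Gamma(k, rate β): mean = k/β, variance = k/β², so CV = 1/√k.
CV = SD/mean = 100/181 = 0.5525, hence k = 1/CV² = 3.28.
Then β = k/mean = 3.28/181 = 0.0181.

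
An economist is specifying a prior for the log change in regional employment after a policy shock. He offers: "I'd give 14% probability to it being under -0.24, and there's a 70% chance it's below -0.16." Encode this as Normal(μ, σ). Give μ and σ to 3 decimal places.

μ = -0.186, σ = 0.050

For Normal(μ,σ), the p-quantile is μ + z_p·σ. Here z_{0.14} = -1.08, z_{0.7} = 0.5244.
So -0.24 = μ − 1.08σ and -0.16 = μ + 0.5244σ.
Subtracting: σ = (-0.16 − -0.24)/(0.5244 − (-1.08)) = 0.050.
Then μ = -0.24 − (-1.08)·0.050 = -0.186.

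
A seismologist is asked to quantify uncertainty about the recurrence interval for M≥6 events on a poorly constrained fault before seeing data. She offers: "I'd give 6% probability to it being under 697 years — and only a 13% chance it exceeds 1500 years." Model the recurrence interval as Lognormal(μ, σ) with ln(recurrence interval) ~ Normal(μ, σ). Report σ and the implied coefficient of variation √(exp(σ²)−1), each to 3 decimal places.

If T ~ Lognormal(μ,σ) then ln T ~ Normal(μ,σ), so the p-quantile of ln T is μ + z_p·σ.
ln(697) = 6.547 and ln(1500) = 7.313; z_{0.06} = -1.555, z_{0.87} = 1.126.
σ = (7.313 − 6.547)/(1.126 − (-1.555)) = 0.286.
μ = 6.547 − (-1.555)·0.286 = 6.991.
CV = √(exp(σ²)−1) = √(exp(0.0817)−1) = 0.292.

σ ≈ 0.286, CV ≈ 0.292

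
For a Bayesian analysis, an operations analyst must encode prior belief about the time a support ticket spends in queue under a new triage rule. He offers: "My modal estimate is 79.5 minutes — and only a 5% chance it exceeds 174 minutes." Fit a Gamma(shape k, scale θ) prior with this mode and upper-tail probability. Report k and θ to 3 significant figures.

Gamma(k,θ) with k>1 has mode (k−1)θ, so θ = 79.5/(k−1).
Need P(X < 174) = 0.95 with θ tied to k this way. Start at k = 2, θ = 79.5: P(X<174) ≈ 0.643.
Too low — raise k to concentrate. Iterating converges to k ≈ 5.49.
Then θ = 79.5/(5.49−1) ≈ 17.7.

k ≈ 5.49, θ ≈ 17.7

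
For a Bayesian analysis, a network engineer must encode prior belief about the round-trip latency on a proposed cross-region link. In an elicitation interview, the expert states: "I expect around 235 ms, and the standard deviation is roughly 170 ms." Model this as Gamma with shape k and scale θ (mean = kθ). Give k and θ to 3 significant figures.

For Gamma(k, scale θ): mean = kθ, variance = kθ², so CV = 1/√k.
CV = SD/mean = 170/235 = 0.7234, hence k = 1/CV² = 1.91.
Then θ = mean/k = 235/1.91 = 123.

k ≈ 1.91, θ ≈ 123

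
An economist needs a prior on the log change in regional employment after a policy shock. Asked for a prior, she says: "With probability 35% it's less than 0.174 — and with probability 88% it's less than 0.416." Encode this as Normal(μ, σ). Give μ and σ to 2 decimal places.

For Normal(μ,σ), the p-quantile is μ + z_p·σ. Here z_{0.35} = -0.3853, z_{0.88} = 1.175.
So 0.174 = μ − 0.3853σ and 0.416 = μ + 1.175σ.
Subtracting: σ = (0.416 − 0.174)/(1.175 − (-0.3853)) = 0.16.
Then μ = 0.174 − (-0.3853)·0.16 = 0.23.

μ = 0.23, σ = 0.16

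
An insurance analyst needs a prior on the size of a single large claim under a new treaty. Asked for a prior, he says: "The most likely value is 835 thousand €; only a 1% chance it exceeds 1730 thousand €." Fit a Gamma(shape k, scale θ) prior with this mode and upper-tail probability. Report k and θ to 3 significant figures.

k ≈ 10.2, θ ≈ 90.8

Gamma(k,θ) with k>1 has mode (k−1)θ, so θ = 835/(k−1).
Need P(X < 1730) = 0.99 with θ tied to k this way. Start at k = 2, θ = 835: P(X<1730) ≈ 0.613.
Too low — raise k to concentrate. Iterating converges to k ≈ 10.2.
Then θ = 835/(10.2−1) ≈ 90.8.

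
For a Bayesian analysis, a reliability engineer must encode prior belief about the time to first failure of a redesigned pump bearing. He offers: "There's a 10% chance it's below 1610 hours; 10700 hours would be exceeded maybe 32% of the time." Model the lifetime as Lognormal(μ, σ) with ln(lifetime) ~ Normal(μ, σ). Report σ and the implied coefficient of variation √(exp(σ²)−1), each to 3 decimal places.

σ ≈ 1.083, CV ≈ 1.493

If T ~ Lognormal(μ,σ) then ln T ~ Normal(μ,σ), so the p-quantile of ln T is μ + z_p·σ.
ln(1610) = 7.384 and ln(10700) = 9.278; z_{0.1} = -1.282, z_{0.68} = 0.4677.
σ = (9.278 − 7.384)/(0.4677 − (-1.282)) = 1.083.
μ = 7.384 − (-1.282)·1.083 = 8.772.
CV = √(exp(σ²)−1) = √(exp(1.1724)−1) = 1.493.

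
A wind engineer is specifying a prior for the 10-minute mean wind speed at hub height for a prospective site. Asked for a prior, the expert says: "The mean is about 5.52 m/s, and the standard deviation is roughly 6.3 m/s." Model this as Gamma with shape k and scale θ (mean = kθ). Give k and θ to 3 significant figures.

k ≈ 0.768, θ ≈ 7.19

For Gamma(k, scale θ): mean = kθ, variance = kθ², so CV = 1/√k.
CV = SD/mean = 6.3/5.52 = 1.141, hence k = 1/CV² = 0.768.
Then θ = mean/k = 5.52/0.768 = 7.19.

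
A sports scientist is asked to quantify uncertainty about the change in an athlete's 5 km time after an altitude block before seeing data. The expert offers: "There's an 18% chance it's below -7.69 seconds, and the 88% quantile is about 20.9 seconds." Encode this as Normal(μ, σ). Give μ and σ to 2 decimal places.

μ = 4.83, σ = 13.68

For Normal(μ,σ), the p-quantile is μ + z_p·σ. Here z_{0.18} = -0.9154, z_{0.88} = 1.175.
So -7.69 = μ − 0.9154σ and 20.9 = μ + 1.175σ.
Subtracting: σ = (20.9 − -7.69)/(1.175 − (-0.9154)) = 13.68.
Then μ = -7.69 − (-0.9154)·13.68 = 4.83.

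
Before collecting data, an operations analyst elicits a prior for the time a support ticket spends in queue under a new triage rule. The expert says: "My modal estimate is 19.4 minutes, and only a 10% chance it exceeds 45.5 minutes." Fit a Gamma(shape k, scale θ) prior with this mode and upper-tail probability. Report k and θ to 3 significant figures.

k ≈ 3.65, θ ≈ 7.33

Gamma(k,θ) with k>1 has mode (k−1)θ, so θ = 19.4/(k−1).
Need P(X < 45.5) = 0.9 with θ tied to k this way. Start at k = 2, θ = 19.4: P(X<45.5) ≈ 0.679.
Too low — raise k to concentrate. Iterating converges to k ≈ 3.65.
Then θ = 19.4/(3.65−1) ≈ 7.33.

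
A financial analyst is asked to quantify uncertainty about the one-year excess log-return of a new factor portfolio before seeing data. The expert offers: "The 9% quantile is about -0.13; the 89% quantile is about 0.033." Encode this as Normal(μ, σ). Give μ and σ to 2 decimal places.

For Normal(μ,σ), the p-quantile is μ + z_p·σ. Here z_{0.09} = -1.341, z_{0.89} = 1.227.
So -0.13 = μ − 1.341σ and 0.033 = μ + 1.227σ.
Subtracting: σ = (0.033 − -0.13)/(1.227 − (-1.341)) = 0.06.
Then μ = -0.13 − (-1.341)·0.06 = -0.04.

μ = -0.04, σ = 0.06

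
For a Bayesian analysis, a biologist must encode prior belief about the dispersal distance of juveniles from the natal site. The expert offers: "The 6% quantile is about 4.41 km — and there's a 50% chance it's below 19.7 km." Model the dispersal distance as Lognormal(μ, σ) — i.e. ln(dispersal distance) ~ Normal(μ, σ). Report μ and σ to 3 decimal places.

μ ≈ 2.981, σ ≈ 0.963

If T ~ Lognormal(μ,σ) then ln T ~ Normal(μ,σ), so the p-quantile of ln T is μ + z_p·σ.
ln(4.41) = 1.484 and ln(19.7) = 2.981; z_{0.06} = -1.555, z_{0.5} = 0.
σ = (2.981 − 1.484)/(0 − (-1.555)) = 0.963.
μ = 1.484 − (-1.555)·0.963 = 2.981.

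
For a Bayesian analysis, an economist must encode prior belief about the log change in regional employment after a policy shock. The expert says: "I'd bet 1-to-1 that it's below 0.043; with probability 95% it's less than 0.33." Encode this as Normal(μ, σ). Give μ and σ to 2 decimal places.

The p-quantile of Normal(μ,σ) is μ + z_p·σ, with z_{0.5} = 0 and z_{0.95} = 1.645.
Eliminate σ: μ = (z₂·x₁ − z₁·x₂)/(z₂ − z₁) = (1.645·0.043 − (0)·0.33)/1.645 = 0.04.
Then σ = (x₂ − x₁)/(z₂ − z₁) = (0.33 − 0.043)/1.645 = 0.17.

μ = 0.04, σ = 0.17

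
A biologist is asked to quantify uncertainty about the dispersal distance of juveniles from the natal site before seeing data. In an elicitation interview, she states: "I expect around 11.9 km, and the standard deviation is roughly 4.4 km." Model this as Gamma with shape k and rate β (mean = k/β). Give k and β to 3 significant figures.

k ≈ 7.31, β ≈ 0.615

For Gamma(k, rate β): mean = k/β, variance = k/β², so CV = 1/√k.
CV = SD/mean = 4.4/11.9 = 0.3697, hence k = 1/CV² = 7.31.
Then β = k/mean = 7.31/11.9 = 0.615.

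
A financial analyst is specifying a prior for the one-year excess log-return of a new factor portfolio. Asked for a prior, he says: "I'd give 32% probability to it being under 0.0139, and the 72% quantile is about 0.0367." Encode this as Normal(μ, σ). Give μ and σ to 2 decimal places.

μ = 0.02, σ = 0.02

The p-quantile of Normal(μ,σ) is μ + z_p·σ, with z_{0.32} = -0.4677 and z_{0.72} = 0.5828.
Eliminate σ: μ = (z₂·x₁ − z₁·x₂)/(z₂ − z₁) = (0.5828·0.0139 − (-0.4677)·0.0367)/1.051 = 0.02.
Then σ = (x₂ − x₁)/(z₂ − z₁) = (0.0367 − 0.0139)/1.051 = 0.02.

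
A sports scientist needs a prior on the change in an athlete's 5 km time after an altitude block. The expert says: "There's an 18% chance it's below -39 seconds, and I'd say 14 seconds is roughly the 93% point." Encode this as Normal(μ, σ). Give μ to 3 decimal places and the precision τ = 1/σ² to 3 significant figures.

μ = -18.711, τ = 0.00204

The p-quantile of Normal(μ,σ) is μ + z_p·σ, with z_{0.18} = -0.9154 and z_{0.93} = 1.476.
Eliminate σ: μ = (z₂·x₁ − z₁·x₂)/(z₂ − z₁) = (1.476·-39 − (-0.9154)·14)/2.391 = -18.711.
Then σ = (x₂ − x₁)/(z₂ − z₁) = (14 − -39)/2.391 = 22.165.
Precision τ = 1/σ² = 1/22.17² = 0.00204.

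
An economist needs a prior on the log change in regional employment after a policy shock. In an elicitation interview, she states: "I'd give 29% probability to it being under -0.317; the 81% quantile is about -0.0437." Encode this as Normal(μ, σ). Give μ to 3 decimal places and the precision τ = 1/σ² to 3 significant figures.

μ = -0.211, τ = 27.4

The p-quantile of Normal(μ,σ) is μ + z_p·σ, with z_{0.29} = -0.5534 and z_{0.81} = 0.8779.
Eliminate σ: μ = (z₂·x₁ − z₁·x₂)/(z₂ − z₁) = (0.8779·-0.317 − (-0.5534)·-0.0437)/1.431 = -0.211.
Then σ = (x₂ − x₁)/(z₂ − z₁) = (-0.0437 − -0.317)/1.431 = 0.191.
Precision τ = 1/σ² = 1/0.1909² = 27.4.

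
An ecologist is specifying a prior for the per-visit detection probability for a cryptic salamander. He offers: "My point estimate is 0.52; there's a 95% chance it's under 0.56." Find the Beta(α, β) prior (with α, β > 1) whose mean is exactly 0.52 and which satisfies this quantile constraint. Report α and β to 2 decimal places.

With mean 0.52 fixed, write α = 0.52s, β = 0.48s where s = α+β.
Need P(θ < 0.56) = 0.95 under Beta(0.52s, 0.48s). Normal approximation: (q−m)/√(m(1−m)/s) ≈ z_{0.95} = 1.64, so s ≈ 0.52·0.48·(1.64)²/(0.56−0.52)² = 422.1.
At s = 422.1: P(θ<0.56) ≈ 0.950. Adjusting to match 0.95 gives s ≈ 420.07.
So α = 0.52·420.07 ≈ 218.43, β = 0.48·420.07 ≈ 201.63.

α ≈ 218.43, β ≈ 201.63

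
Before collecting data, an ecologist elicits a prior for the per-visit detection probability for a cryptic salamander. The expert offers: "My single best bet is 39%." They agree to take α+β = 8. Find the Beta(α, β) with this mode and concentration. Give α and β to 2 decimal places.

α = 3.34, β = 4.66

For α,β > 1 the Beta mode is (α−1)/(α+β−2). With α+β = 8, the mode is (α−1)/6.
Set (α−1)/6 = 0.39 → α = 1 + 0.39·6 = 3.34.
β = 8 − α = 4.66.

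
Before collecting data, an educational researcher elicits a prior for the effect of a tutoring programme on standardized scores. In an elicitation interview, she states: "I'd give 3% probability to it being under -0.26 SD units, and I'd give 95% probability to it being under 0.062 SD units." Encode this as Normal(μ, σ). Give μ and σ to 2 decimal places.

The p-quantile of Normal(μ,σ) is μ + z_p·σ, with z_{0.03} = -1.881 and z_{0.95} = 1.645.
Eliminate σ: μ = (z₂·x₁ − z₁·x₂)/(z₂ − z₁) = (1.645·-0.26 − (-1.881)·0.062)/3.526 = -0.09.
Then σ = (x₂ − x₁)/(z₂ − z₁) = (0.062 − -0.26)/3.526 = 0.09.

μ = -0.09, σ = 0.09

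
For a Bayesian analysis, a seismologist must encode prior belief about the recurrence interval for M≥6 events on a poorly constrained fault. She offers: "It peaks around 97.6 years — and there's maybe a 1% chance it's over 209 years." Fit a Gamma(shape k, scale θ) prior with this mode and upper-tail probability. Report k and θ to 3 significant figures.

Gamma(k,θ) with k>1 has mode (k−1)θ, so θ = 97.6/(k−1).
Need P(X < 209) = 0.99 with θ tied to k this way. Start at k = 2, θ = 97.6: P(X<209) ≈ 0.631.
Too low — raise k to concentrate. Iterating converges to k ≈ 9.36.
Then θ = 97.6/(9.36−1) ≈ 11.7.

k ≈ 9.36, θ ≈ 11.7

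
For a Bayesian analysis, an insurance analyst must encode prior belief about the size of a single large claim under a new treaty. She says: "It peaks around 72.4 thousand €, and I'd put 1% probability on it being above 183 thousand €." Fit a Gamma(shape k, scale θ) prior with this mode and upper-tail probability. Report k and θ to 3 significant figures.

Gamma(k,θ) with k>1 has mode (k−1)θ, so θ = 72.4/(k−1).
Need P(X < 183) = 0.99 with θ tied to k this way. Start at k = 2, θ = 72.4: P(X<183) ≈ 0.718.
Too low — raise k to concentrate. Iterating converges to k ≈ 6.45.
Then θ = 72.4/(6.45−1) ≈ 13.3.

k ≈ 6.45, θ ≈ 13.3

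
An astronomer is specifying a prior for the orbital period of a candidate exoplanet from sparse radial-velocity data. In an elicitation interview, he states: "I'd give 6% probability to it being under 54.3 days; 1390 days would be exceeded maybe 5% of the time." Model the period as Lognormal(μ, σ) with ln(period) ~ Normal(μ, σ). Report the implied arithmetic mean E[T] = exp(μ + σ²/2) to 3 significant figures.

E[T] ≈ 439 days

If T ~ Lognormal(μ,σ) then ln T ~ Normal(μ,σ), so the p-quantile of ln T is μ + z_p·σ.
ln(54.3) = 3.995 and ln(1390) = 7.237; z_{0.06} = -1.555, z_{0.95} = 1.645.
σ = (7.237 − 3.995)/(1.645 − (-1.555)) = 1.013.
μ = 3.995 − (-1.555)·1.013 = 5.570.
E[T] = exp(μ + σ²/2) = exp(5.570 + 0.5135) = 439 days.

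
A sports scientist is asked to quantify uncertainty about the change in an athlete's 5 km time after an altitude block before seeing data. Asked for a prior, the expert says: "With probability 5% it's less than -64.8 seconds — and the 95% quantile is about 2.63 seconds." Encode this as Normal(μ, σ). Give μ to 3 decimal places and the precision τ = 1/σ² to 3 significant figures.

μ = -31.085, τ = 0.00238

The p-quantile of Normal(μ,σ) is μ + z_p·σ, with z_{0.05} = -1.645 and z_{0.95} = 1.645.
Eliminate σ: μ = (z₂·x₁ − z₁·x₂)/(z₂ − z₁) = (1.645·-64.8 − (-1.645)·2.63)/3.29 = -31.085.
Then σ = (x₂ − x₁)/(z₂ − z₁) = (2.63 − -64.8)/3.29 = 20.497.
Precision τ = 1/σ² = 1/20.5² = 0.00238.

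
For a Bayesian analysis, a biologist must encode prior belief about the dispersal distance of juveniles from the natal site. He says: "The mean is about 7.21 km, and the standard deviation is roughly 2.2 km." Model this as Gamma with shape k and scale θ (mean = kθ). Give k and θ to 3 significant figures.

k ≈ 10.7, θ ≈ 0.671

For Gamma(k, scale θ): mean = kθ, variance = kθ², so CV = 1/√k.
CV = SD/mean = 2.2/7.21 = 0.3051, hence k = 1/CV² = 10.7.
Then θ = mean/k = 7.21/10.7 = 0.671.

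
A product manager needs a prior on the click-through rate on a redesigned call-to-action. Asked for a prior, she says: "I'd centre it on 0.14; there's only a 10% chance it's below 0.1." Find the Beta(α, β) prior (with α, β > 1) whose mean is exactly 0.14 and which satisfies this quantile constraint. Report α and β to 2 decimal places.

With mean 0.14 fixed, write α = 0.14s, β = 0.86s where s = α+β.
Need P(θ < 0.1) = 0.1 under Beta(0.14s, 0.86s). Normal approximation: (q−m)/√(m(1−m)/s) ≈ z_{0.1} = -1.28, so s ≈ 0.14·0.86·(-1.28)²/(0.1−0.14)² = 123.6.
At s = 123.6: P(θ<0.1) ≈ 0.090. Adjusting to match 0.1 gives s ≈ 113.92.
So α = 0.14·113.92 ≈ 15.95, β = 0.86·113.92 ≈ 97.97.

α ≈ 15.95, β ≈ 97.97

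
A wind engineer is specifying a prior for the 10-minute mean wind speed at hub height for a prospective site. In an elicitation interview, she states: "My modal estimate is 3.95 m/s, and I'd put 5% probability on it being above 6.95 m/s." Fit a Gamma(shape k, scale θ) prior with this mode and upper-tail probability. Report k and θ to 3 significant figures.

Gamma(k,θ) with k>1 has mode (k−1)θ, so θ = 3.95/(k−1).
Need P(X < 6.95) = 0.95 with θ tied to k this way. Start at k = 2, θ = 3.95: P(X<6.95) ≈ 0.525.
Too low — raise k to concentrate. Iterating converges to k ≈ 9.74.
Then θ = 3.95/(9.74−1) ≈ 0.452.

k ≈ 9.74, θ ≈ 0.452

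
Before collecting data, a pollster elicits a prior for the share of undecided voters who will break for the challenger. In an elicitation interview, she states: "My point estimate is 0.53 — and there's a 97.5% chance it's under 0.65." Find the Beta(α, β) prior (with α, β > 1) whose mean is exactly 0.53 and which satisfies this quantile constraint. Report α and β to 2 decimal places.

α ≈ 33.94, β ≈ 30.10

With mean 0.53 fixed, write α = 0.53s, β = 0.47s where s = α+β.
Need P(θ < 0.65) = 0.975 under Beta(0.53s, 0.47s). Normal approximation: (q−m)/√(m(1−m)/s) ≈ z_{0.975} = 1.96, so s ≈ 0.53·0.47·(1.96)²/(0.65−0.53)² = 66.5.
At s = 66.5: P(θ<0.65) ≈ 0.977. Adjusting to match 0.975 gives s ≈ 64.03.
So α = 0.53·64.03 ≈ 33.94, β = 0.47·64.03 ≈ 30.10.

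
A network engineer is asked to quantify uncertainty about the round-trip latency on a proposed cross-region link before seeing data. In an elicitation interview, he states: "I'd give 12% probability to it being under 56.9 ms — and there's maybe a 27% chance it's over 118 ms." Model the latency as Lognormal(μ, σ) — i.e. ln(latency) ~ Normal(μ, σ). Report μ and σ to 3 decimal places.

μ ≈ 4.521, σ ≈ 0.408

If T ~ Lognormal(μ,σ) then ln T ~ Normal(μ,σ), so the p-quantile of ln T is μ + z_p·σ.
ln(56.9) = 4.041 and ln(118) = 4.771; z_{0.12} = -1.175, z_{0.73} = 0.6128.
σ = (4.771 − 4.041)/(0.6128 − (-1.175)) = 0.408.
μ = 4.041 − (-1.175)·0.408 = 4.521.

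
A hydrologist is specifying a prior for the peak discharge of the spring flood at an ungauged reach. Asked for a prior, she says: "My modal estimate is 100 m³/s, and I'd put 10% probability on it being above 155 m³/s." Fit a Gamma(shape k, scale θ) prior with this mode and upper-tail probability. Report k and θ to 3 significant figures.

Gamma(k,θ) with k>1 has mode (k−1)θ, so θ = 100/(k−1).
Need P(X < 155) = 0.9 with θ tied to k this way. Start at k = 2, θ = 100: P(X<155) ≈ 0.459.
Too low — raise k to concentrate. Iterating converges to k ≈ 10.7.
Then θ = 100/(10.7−1) ≈ 10.3.

k ≈ 10.7, θ ≈ 10.3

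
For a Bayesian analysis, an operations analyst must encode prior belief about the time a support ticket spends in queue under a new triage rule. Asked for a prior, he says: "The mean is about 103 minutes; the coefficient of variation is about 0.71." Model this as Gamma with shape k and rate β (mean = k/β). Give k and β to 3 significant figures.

For Gamma(k, rate β): mean = k/β, variance = k/β², so CV = 1/√k.
CV = 0.71, hence k = 1/CV² = 1.98.
Then β = k/mean = 1.98/103 = 0.0193.

k ≈ 1.98, β ≈ 0.0193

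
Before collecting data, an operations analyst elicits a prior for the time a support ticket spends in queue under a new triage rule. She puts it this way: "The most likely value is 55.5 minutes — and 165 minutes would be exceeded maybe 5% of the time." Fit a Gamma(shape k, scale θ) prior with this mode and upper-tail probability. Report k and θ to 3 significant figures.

Gamma(k,θ) with k>1 has mode (k−1)θ, so θ = 55.5/(k−1).
Need P(X < 165) = 0.95 with θ tied to k this way. Start at k = 2, θ = 55.5: P(X<165) ≈ 0.797.
Too low — raise k to concentrate. Iterating converges to k ≈ 3.24.
Then θ = 55.5/(3.24−1) ≈ 24.8.

k ≈ 3.24, θ ≈ 24.8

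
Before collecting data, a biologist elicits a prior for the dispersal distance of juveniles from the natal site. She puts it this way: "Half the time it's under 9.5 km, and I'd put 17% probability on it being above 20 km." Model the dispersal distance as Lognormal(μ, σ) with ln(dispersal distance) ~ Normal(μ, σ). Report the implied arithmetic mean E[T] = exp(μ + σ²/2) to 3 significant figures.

If T ~ Lognormal(μ,σ) then ln T ~ Normal(μ,σ), so the p-quantile of ln T is μ + z_p·σ.
ln(9.5) = 2.251 and ln(20) = 2.996; z_{0.5} = 0, z_{0.83} = 0.9542.
σ = (2.996 − 2.251)/(0.9542 − (0)) = 0.780.
μ = 2.251 − (0)·0.780 = 2.251.
E[T] = exp(μ + σ²/2) = exp(2.251 + 0.3044) = 12.9 km.

E[T] ≈ 12.9 km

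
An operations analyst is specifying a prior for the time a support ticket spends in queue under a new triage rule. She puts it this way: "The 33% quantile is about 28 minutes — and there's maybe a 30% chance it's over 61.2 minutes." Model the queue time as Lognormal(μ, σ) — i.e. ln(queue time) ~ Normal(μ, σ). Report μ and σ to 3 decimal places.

If T ~ Lognormal(μ,σ) then ln T ~ Normal(μ,σ), so the p-quantile of ln T is μ + z_p·σ.
ln(28) = 3.332 and ln(61.2) = 4.114; z_{0.33} = -0.4399, z_{0.7} = 0.5244.
σ = (4.114 − 3.332)/(0.5244 − (-0.4399)) = 0.811.
μ = 3.332 − (-0.4399)·0.811 = 3.689.

μ ≈ 3.689, σ ≈ 0.811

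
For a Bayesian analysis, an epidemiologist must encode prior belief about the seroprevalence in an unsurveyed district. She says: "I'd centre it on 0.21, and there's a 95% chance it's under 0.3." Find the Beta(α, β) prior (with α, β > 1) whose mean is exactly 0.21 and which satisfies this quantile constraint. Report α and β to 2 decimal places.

α ≈ 12.89, β ≈ 48.48

With mean 0.21 fixed, write α = 0.21s, β = 0.79s where s = α+β.
Need P(θ < 0.3) = 0.95 under Beta(0.21s, 0.79s). Normal approximation: (q−m)/√(m(1−m)/s) ≈ z_{0.95} = 1.64, so s ≈ 0.21·0.79·(1.64)²/(0.3−0.21)² = 55.4.
At s = 55.4: P(θ<0.3) ≈ 0.942. Adjusting to match 0.95 gives s ≈ 61.37.
So α = 0.21·61.37 ≈ 12.89, β = 0.79·61.37 ≈ 48.48.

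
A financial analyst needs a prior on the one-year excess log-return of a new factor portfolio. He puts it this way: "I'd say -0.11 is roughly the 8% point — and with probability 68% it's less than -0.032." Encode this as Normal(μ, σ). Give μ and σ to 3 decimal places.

μ = -0.051, σ = 0.042

The p-quantile of Normal(μ,σ) is μ + z_p·σ, with z_{0.08} = -1.405 and z_{0.68} = 0.4677.
Eliminate σ: μ = (z₂·x₁ − z₁·x₂)/(z₂ − z₁) = (0.4677·-0.11 − (-1.405)·-0.032)/1.873 = -0.051.
Then σ = (x₂ − x₁)/(z₂ − z₁) = (-0.032 − -0.11)/1.873 = 0.042.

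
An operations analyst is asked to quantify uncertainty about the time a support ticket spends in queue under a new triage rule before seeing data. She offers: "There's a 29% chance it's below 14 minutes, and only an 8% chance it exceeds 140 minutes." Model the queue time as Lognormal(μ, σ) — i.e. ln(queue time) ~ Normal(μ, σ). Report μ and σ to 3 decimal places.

If T ~ Lognormal(μ,σ) then ln T ~ Normal(μ,σ), so the p-quantile of ln T is μ + z_p·σ.
ln(14) = 2.639 and ln(140) = 4.942; z_{0.29} = -0.5534, z_{0.92} = 1.405.
σ = (4.942 − 2.639)/(1.405 − (-0.5534)) = 1.176.
μ = 2.639 − (-0.5534)·1.176 = 3.290.

μ ≈ 3.290, σ ≈ 1.176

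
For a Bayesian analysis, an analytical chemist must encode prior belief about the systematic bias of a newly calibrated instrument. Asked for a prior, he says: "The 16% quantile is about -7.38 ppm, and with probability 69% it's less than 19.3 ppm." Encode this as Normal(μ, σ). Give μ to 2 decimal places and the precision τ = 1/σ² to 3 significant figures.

For Normal(μ,σ), the p-quantile is μ + z_p·σ. Here z_{0.16} = -0.9945, z_{0.69} = 0.4959.
So -7.38 = μ − 0.9945σ and 19.3 = μ + 0.4959σ.
Subtracting: σ = (19.3 − -7.38)/(0.4959 − (-0.9945)) = 17.90.
Then μ = -7.38 − (-0.9945)·17.90 = 10.42.
Precision τ = 1/σ² = 1/17.9² = 0.00312.

μ = 10.42, τ = 0.00312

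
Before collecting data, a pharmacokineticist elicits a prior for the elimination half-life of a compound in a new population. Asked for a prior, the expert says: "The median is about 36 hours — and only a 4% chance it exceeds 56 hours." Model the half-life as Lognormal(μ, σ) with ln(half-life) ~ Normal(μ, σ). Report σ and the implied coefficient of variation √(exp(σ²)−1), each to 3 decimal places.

If T ~ Lognormal(μ,σ) then ln T ~ Normal(μ,σ), so the p-quantile of ln T is μ + z_p·σ.
ln(36) = 3.584 and ln(56) = 4.025; z_{0.5} = 0, z_{0.96} = 1.751.
σ = (4.025 − 3.584)/(1.751 − (0)) = 0.252.
μ = 3.584 − (0)·0.252 = 3.584.
CV = √(exp(σ²)−1) = √(exp(0.0637)−1) = 0.256.

σ ≈ 0.252, CV ≈ 0.256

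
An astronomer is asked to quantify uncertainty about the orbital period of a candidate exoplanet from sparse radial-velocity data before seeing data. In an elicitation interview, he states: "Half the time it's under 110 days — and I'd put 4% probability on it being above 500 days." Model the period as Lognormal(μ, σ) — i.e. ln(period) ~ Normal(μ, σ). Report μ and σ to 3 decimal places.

If T ~ Lognormal(μ,σ) then ln T ~ Normal(μ,σ), so the p-quantile of ln T is μ + z_p·σ.
ln(110) = 4.7 and ln(500) = 6.215; z_{0.5} = 0, z_{0.96} = 1.751.
σ = (6.215 − 4.7)/(1.751 − (0)) = 0.865.
μ = 4.7 − (0)·0.865 = 4.700.

μ ≈ 4.700, σ ≈ 0.865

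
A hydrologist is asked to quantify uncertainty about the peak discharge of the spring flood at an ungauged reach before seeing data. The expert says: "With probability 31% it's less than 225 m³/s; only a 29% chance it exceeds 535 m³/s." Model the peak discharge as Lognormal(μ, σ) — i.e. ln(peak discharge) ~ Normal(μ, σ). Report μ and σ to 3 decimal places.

μ ≈ 5.825, σ ≈ 0.826

If T ~ Lognormal(μ,σ) then ln T ~ Normal(μ,σ), so the p-quantile of ln T is μ + z_p·σ.
ln(225) = 5.416 and ln(535) = 6.282; z_{0.31} = -0.4959, z_{0.71} = 0.5534.
σ = (6.282 − 5.416)/(0.5534 − (-0.4959)) = 0.826.
μ = 5.416 − (-0.4959)·0.826 = 5.825.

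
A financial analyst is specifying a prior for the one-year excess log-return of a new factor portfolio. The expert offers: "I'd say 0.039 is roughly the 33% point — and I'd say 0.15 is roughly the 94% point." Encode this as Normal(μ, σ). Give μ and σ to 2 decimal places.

The p-quantile of Normal(μ,σ) is μ + z_p·σ, with z_{0.33} = -0.4399 and z_{0.94} = 1.555.
Eliminate σ: μ = (z₂·x₁ − z₁·x₂)/(z₂ − z₁) = (1.555·0.039 − (-0.4399)·0.15)/1.995 = 0.06.
Then σ = (x₂ − x₁)/(z₂ − z₁) = (0.15 − 0.039)/1.995 = 0.06.

μ = 0.06, σ = 0.06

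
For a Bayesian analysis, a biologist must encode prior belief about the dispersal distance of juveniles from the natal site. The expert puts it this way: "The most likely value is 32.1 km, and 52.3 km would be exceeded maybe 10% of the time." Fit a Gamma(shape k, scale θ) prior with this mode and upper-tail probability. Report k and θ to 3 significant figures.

Gamma(k,θ) with k>1 has mode (k−1)θ, so θ = 32.1/(k−1).
Need P(X < 52.3) = 0.9 with θ tied to k this way. Start at k = 2, θ = 32.1: P(X<52.3) ≈ 0.484.
Too low — raise k to concentrate. Iterating converges to k ≈ 8.9.
Then θ = 32.1/(8.9−1) ≈ 4.06.

k ≈ 8.9, θ ≈ 4.06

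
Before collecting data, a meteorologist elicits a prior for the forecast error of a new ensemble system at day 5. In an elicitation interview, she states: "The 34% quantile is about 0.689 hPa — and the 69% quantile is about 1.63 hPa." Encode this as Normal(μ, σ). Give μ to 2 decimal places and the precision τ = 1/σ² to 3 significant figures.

The p-quantile of Normal(μ,σ) is μ + z_p·σ, with z_{0.34} = -0.4125 and z_{0.69} = 0.4959.
Eliminate σ: μ = (z₂·x₁ − z₁·x₂)/(z₂ − z₁) = (0.4959·0.689 − (-0.4125)·1.63)/0.9083 = 1.12.
Then σ = (x₂ − x₁)/(z₂ − z₁) = (1.63 − 0.689)/0.9083 = 1.04.
Precision τ = 1/σ² = 1/1.036² = 0.932.

μ = 1.12, τ = 0.932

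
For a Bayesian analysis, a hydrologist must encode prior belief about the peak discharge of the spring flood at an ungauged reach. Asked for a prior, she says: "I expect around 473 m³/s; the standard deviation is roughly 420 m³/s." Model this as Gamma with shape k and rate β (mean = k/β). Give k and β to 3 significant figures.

k ≈ 1.27, β ≈ 0.00268

For Gamma(k, rate β): mean = k/β, variance = k/β², so CV = 1/√k.
CV = SD/mean = 420/473 = 0.8879, hence k = 1/CV² = 1.27.
Then β = k/mean = 1.27/473 = 0.00268.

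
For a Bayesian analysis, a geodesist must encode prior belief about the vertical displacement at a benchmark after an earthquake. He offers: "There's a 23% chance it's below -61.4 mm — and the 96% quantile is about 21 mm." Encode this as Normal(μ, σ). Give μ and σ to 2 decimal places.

The p-quantile of Normal(μ,σ) is μ + z_p·σ, with z_{0.23} = -0.7388 and z_{0.96} = 1.751.
Eliminate σ: μ = (z₂·x₁ − z₁·x₂)/(z₂ − z₁) = (1.751·-61.4 − (-0.7388)·21)/2.49 = -36.95.
Then σ = (x₂ − x₁)/(z₂ − z₁) = (21 − -61.4)/2.49 = 33.10.

μ = -36.95, σ = 33.10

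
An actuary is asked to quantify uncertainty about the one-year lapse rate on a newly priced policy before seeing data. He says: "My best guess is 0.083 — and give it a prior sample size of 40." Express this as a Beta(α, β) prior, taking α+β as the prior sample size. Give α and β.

Under the effective-sample-size interpretation, Beta(α, β) has prior mean α/(α+β) and prior sample size α+β.
So α+β = 40 and α/(α+β) = 0.083, giving α = 0.083·40 = 3.32 and β = 40 − 3.32 = 36.68.

α = 3.32, β = 36.68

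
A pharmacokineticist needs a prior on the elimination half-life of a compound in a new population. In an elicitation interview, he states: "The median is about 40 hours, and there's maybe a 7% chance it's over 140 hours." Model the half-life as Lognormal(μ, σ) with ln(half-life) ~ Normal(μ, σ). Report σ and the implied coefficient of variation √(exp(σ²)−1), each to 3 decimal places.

σ ≈ 0.849, CV ≈ 1.027

If T ~ Lognormal(μ,σ) then ln T ~ Normal(μ,σ), so the p-quantile of ln T is μ + z_p·σ.
ln(40) = 3.689 and ln(140) = 4.942; z_{0.5} = 0, z_{0.93} = 1.476.
σ = (4.942 − 3.689)/(1.476 − (0)) = 0.849.
μ = 3.689 − (0)·0.849 = 3.689.
CV = √(exp(σ²)−1) = √(exp(0.7206)−1) = 1.027.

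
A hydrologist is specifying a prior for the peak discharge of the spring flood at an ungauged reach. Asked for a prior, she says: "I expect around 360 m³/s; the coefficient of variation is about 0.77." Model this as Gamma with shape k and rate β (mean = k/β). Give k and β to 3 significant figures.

For Gamma(k, rate β): mean = k/β, variance = k/β², so CV = 1/√k.
CV = 0.77, hence k = 1/CV² = 1.69.
Then β = k/mean = 1.69/360 = 0.00469.

k ≈ 1.69, β ≈ 0.00469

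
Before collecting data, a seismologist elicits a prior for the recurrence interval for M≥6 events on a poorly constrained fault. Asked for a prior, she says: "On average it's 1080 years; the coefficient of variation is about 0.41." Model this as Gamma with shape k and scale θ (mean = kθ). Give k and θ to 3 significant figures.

For Gamma(k, scale θ): mean = kθ, variance = kθ², so CV = 1/√k.
CV = 0.41, hence k = 1/CV² = 5.95.
Then θ = mean/k = 1080/5.95 = 182.

k ≈ 5.95, θ ≈ 182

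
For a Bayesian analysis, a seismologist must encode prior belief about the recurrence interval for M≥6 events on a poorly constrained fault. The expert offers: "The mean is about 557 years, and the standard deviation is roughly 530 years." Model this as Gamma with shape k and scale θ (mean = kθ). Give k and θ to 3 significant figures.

For Gamma(k, scale θ): mean = kθ, variance = kθ², so CV = 1/√k.
CV = SD/mean = 530/557 = 0.9515, hence k = 1/CV² = 1.1.
Then θ = mean/k = 557/1.1 = 504.

k ≈ 1.1, θ ≈ 504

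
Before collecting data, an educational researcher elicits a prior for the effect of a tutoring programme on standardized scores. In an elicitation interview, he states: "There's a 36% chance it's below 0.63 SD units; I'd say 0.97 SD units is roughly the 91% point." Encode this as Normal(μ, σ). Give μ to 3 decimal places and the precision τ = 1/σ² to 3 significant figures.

For Normal(μ,σ), the p-quantile is μ + z_p·σ. Here z_{0.36} = -0.3585, z_{0.91} = 1.341.
So 0.63 = μ − 0.3585σ and 0.97 = μ + 1.341σ.
Subtracting: σ = (0.97 − 0.63)/(1.341 − (-0.3585)) = 0.200.
Then μ = 0.63 − (-0.3585)·0.200 = 0.702.
Precision τ = 1/σ² = 1/0.2001² = 25.

μ = 0.702, τ = 25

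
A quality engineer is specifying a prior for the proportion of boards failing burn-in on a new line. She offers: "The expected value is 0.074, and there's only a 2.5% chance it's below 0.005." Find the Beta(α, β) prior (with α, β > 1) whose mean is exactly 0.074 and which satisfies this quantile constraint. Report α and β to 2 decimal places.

With mean 0.074 fixed, write α = 0.074s, β = 0.926s where s = α+β.
Need P(θ < 0.005) = 0.025 under Beta(0.074s, 0.926s). Normal approximation: (q−m)/√(m(1−m)/s) ≈ z_{0.025} = -1.96, so s ≈ 0.074·0.926·(-1.96)²/(0.005−0.074)² = 55.3.
At s = 55.3: P(θ<0.005) ≈ 0.000. Adjusting to match 0.025 gives s ≈ 19.12.
So α = 0.074·19.12 ≈ 1.41, β = 0.926·19.12 ≈ 17.70.

α ≈ 1.41, β ≈ 17.70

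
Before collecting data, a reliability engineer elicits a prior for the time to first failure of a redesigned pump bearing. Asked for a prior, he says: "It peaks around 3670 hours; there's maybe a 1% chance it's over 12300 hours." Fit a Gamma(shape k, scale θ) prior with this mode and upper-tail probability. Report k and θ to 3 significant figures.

Gamma(k,θ) with k>1 has mode (k−1)θ, so θ = 3670/(k−1).
Need P(X < 12300) = 0.99 with θ tied to k this way. Start at k = 2, θ = 3670: P(X<12300) ≈ 0.848.
Too low — raise k to concentrate. Iterating converges to k ≈ 3.99.
Then θ = 3670/(3.99−1) ≈ 1230.

k ≈ 3.99, θ ≈ 1230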